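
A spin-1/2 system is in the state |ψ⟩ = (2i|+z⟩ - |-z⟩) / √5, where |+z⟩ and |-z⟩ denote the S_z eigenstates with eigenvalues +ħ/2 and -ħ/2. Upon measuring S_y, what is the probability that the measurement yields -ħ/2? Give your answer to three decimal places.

|-y⟩ = (|+z⟩ - i|-z⟩)/√2, so ⟨-y|ψ⟩ = (i) / (√2·√5).
P = |i|² / 10 = 1/10.

0.100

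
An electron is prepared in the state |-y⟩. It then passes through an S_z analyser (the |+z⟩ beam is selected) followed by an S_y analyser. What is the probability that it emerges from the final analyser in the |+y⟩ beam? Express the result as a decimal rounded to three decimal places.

First analyser (S_z): from |-y⟩, P(|+z⟩) = 1/2.
After stage 1 the state is |+z⟩; P(|+y⟩) = |⟨+y|+z⟩|² = 1/2.
Joint probability = 1/2 × 1/2 = 0.250.

0.250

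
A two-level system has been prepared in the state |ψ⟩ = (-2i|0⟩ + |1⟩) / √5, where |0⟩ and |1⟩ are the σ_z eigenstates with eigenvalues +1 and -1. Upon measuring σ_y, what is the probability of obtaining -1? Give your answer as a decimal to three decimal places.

|-y⟩ = (|0⟩ - i|1⟩)/√2, so ⟨-y|ψ⟩ = (-i) / (√2·√5).
P = |-i|² / 10 = 1/10.

0.100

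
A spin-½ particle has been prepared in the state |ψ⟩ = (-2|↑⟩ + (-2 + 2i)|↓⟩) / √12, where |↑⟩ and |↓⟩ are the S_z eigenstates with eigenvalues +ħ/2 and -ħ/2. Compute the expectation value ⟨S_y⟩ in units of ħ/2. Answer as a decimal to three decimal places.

-0.667

⟨σ_y⟩ = 2 Im(a* b)/(|a|²+|b|²) with a = -2, b = (-2 + 2i).
a* b = (4 - 4i), so ⟨σ_y⟩ = -8/12.
⟨S_y⟩ = (ħ/2)·⟨σ_y⟩.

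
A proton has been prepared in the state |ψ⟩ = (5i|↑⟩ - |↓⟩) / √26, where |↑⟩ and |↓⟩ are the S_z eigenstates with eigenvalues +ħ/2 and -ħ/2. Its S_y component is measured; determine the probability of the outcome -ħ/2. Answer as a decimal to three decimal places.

|-y⟩ = (|↑⟩ - i|↓⟩)/√2, so ⟨-y|ψ⟩ = (4i) / (√2·√26).
P = |4i|² / 52 = 16/52.

0.308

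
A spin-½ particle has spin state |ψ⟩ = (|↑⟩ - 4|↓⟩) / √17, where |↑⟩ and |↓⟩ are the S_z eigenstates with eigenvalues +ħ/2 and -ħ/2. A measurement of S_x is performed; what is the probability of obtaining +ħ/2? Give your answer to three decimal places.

|+x⟩ = (|↑⟩ + |↓⟩)/√2, so ⟨+x|ψ⟩ = (-3) / (√2·√17).
P = |-3|² / 34 = 9/34.

0.265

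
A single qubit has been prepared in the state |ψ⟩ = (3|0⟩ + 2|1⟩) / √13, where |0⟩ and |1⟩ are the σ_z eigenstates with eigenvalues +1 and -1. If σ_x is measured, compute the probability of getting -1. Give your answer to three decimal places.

|-x⟩ = (|0⟩ - |1⟩)/√2, so ⟨-x|ψ⟩ = (1) / (√2·√13).
P = |1|² / 26 = 1/26.

0.038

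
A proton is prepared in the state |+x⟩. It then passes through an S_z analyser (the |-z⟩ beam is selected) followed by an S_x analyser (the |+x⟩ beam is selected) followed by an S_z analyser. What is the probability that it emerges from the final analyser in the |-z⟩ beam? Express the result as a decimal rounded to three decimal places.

0.125

First analyser (S_z): from |+x⟩, P(|-z⟩) = 1/2.
After stage 1 the state is |-z⟩; P(|+x⟩) = |⟨+x|-z⟩|² = 1/2.
After stage 2 the state is |+x⟩; P(|-z⟩) = |⟨-z|+x⟩|² = 1/2.
Joint probability = 1/2 × 1/2 × 1/2 = 0.125.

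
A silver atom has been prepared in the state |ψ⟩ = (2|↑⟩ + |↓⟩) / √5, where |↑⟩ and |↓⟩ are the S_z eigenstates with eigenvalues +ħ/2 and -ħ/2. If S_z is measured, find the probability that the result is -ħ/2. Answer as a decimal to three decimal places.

The -ħ/2 outcome corresponds to |↓⟩. Its amplitude in |ψ⟩ is 1/√5.
P = |1|² / 5 = 1/5.

0.200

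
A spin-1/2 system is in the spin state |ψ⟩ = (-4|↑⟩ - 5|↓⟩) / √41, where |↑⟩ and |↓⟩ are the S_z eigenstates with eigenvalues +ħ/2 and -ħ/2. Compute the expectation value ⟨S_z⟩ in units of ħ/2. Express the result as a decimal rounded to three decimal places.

⟨σ_z⟩ = |a|² - |b|² divided by |a|²+|b|², with a, b the |↑⟩, |↓⟩ amplitudes.
= (16 - 25)/41 = -9/41.
⟨S_z⟩ = (ħ/2)·⟨σ_z⟩.

-0.220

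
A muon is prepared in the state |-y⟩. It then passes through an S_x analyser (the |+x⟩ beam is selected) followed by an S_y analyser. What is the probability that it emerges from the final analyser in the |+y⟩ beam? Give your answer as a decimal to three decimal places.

First analyser (S_x): from |-y⟩, P(|+x⟩) = 1/2.
After stage 1 the state is |+x⟩; P(|+y⟩) = |⟨+y|+x⟩|² = 1/2.
Joint probability = 1/2 × 1/2 = 0.250.

0.250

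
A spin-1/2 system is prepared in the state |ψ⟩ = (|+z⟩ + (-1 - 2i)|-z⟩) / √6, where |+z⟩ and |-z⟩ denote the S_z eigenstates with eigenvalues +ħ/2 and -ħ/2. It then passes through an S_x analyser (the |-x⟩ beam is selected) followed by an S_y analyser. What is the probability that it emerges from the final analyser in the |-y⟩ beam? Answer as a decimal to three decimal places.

0.333

First analyser (S_x): P(|-x⟩) = |⟨-x|ψ⟩|² = 8/12.
After stage 1 the state is |-x⟩; P(|-y⟩) = |⟨-y|-x⟩|² = 1/2.
Joint probability = 8/12 × 1/2 = 0.333.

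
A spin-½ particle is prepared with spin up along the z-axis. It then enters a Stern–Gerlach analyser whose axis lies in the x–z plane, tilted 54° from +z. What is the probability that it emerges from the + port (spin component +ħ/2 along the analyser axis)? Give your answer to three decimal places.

For spin-½, the probability of finding spin-up along an axis at angle θ to the initial spin direction is cos²(θ/2); spin-down is sin²(θ/2).
θ = 54°, so P = cos²(27°) ≈ 0.794.

0.794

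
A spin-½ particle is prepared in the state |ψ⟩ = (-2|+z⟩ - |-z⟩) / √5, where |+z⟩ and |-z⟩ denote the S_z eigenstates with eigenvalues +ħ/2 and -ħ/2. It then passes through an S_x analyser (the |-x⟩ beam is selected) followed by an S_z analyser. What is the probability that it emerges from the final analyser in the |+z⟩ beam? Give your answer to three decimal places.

First analyser (S_x): P(|-x⟩) = |⟨-x|ψ⟩|² = 1/10.
After stage 1 the state is |-x⟩; P(|+z⟩) = |⟨+z|-x⟩|² = 1/2.
Joint probability = 1/10 × 1/2 = 0.050.

0.050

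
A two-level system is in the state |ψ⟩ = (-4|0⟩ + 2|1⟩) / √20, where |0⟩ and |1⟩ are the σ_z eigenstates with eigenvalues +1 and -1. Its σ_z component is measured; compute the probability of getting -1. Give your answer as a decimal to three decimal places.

The -1 outcome corresponds to |1⟩. Its amplitude in |ψ⟩ is 2/√20.
P = |2|² / 20 = 4/20.

0.200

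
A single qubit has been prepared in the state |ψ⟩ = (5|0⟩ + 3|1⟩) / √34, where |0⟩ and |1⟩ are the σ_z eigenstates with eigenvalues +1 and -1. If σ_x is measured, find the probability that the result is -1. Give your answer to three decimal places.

|-x⟩ = (|0⟩ - |1⟩)/√2, so ⟨-x|ψ⟩ = (2) / (√2·√34).
P = |2|² / 68 = 4/68.

0.059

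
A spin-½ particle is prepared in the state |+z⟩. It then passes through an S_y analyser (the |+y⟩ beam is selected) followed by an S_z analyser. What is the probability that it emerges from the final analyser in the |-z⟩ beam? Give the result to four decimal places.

0.2500

First analyser (S_y): from |+z⟩, P(|+y⟩) = 1/2.
After stage 1 the state is |+y⟩; P(|-z⟩) = |⟨-z|+y⟩|² = 1/2.
Joint probability = 1/2 × 1/2 = 0.2500.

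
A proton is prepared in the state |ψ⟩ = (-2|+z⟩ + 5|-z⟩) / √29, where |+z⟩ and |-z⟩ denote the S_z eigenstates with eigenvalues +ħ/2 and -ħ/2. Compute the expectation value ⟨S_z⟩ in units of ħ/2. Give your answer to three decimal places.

-0.724

⟨σ_z⟩ = |a|² - |b|² divided by |a|²+|b|², with a, b the |+z⟩, |-z⟩ amplitudes.
= (4 - 25)/29 = -21/29.
⟨S_z⟩ = (ħ/2)·⟨σ_z⟩.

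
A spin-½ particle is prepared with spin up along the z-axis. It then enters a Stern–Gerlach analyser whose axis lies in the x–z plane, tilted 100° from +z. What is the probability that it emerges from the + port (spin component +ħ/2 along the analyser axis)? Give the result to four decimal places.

For spin-½, the probability of finding spin-up along an axis at angle θ to the initial spin direction is cos²(θ/2); spin-down is sin²(θ/2).
θ = 100°, so P = cos²(50°) ≈ 0.4132.

0.4132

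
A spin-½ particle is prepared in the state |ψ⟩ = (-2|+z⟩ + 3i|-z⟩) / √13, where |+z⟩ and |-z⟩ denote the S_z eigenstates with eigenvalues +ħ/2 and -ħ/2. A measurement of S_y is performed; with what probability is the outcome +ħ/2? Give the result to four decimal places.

|+y⟩ = (|+z⟩ + i|-z⟩)/√2, so ⟨+y|ψ⟩ = (1) / (√2·√13).
P = |1|² / 26 = 1/26.

0.0385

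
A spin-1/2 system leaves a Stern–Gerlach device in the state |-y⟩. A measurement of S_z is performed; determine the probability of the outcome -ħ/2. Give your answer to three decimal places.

0.500

In the S_z basis, |-y⟩ = (|↑⟩ - i|↓⟩)/√2 and |-z⟩ = |↓⟩.
|⟨-z|-y⟩|² = 1/2.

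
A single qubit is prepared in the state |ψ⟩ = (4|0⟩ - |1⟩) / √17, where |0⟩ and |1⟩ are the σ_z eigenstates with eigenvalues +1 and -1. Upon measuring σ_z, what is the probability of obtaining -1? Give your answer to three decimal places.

The -1 outcome corresponds to |1⟩. Its amplitude in |ψ⟩ is -1/√17.
P = |-1|² / 17 = 1/17.

0.059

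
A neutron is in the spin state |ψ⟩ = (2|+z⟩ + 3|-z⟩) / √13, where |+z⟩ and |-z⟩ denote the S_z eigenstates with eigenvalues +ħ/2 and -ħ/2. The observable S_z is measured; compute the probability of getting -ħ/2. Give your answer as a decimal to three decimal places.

The -ħ/2 outcome corresponds to |-z⟩. Its amplitude in |ψ⟩ is 3/√13.
P = |3|² / 13 = 9/13.

0.692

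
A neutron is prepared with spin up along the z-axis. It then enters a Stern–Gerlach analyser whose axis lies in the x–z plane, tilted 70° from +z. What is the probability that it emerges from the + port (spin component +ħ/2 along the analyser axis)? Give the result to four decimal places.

For spin-½, the probability of finding spin-up along an axis at angle θ to the initial spin direction is cos²(θ/2); spin-down is sin²(θ/2).
θ = 70°, so P = cos²(35°) ≈ 0.6710.

0.6710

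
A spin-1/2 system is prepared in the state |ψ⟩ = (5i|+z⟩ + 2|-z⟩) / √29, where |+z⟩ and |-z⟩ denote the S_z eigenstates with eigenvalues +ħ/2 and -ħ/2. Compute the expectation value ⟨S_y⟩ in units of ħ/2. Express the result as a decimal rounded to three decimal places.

⟨σ_y⟩ = 2 Im(a* b)/(|a|²+|b|²) with a = 5i, b = 2.
a* b = -10i, so ⟨σ_y⟩ = -20/29.
⟨S_y⟩ = (ħ/2)·⟨σ_y⟩.

-0.690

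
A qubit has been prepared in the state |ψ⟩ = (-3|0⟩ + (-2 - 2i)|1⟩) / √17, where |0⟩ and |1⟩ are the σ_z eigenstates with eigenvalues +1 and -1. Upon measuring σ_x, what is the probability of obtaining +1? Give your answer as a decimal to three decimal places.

0.853

|+x⟩ = (|0⟩ + |1⟩)/√2, so ⟨+x|ψ⟩ = (-5 - 2i) / (√2·√17).
P = |-5 - 2i|² / 34 = 29/34.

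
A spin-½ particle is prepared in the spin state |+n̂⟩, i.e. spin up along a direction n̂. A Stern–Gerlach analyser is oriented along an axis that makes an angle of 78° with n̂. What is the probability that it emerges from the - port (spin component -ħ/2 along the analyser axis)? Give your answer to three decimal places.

0.396

For spin-½, the probability of finding spin-up along an axis at angle θ to the initial spin direction is cos²(θ/2); spin-down is sin²(θ/2).
θ = 78°, so P = sin²(39°) ≈ 0.396.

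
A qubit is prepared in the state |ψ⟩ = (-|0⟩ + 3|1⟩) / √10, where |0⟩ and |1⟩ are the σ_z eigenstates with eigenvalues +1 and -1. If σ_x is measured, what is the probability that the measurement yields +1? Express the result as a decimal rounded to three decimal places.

|+x⟩ = (|0⟩ + |1⟩)/√2, so ⟨+x|ψ⟩ = (2) / (√2·√10).
P = |2|² / 20 = 4/20.

0.200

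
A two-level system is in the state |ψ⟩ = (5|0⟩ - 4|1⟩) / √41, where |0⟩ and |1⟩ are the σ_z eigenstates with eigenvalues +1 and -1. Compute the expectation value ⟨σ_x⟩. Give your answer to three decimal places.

⟨σ_x⟩ = 2 Re(a* b)/(|a|²+|b|²) with a = 5, b = -4.
a* b = -20, so ⟨σ_x⟩ = -40/41.

-0.976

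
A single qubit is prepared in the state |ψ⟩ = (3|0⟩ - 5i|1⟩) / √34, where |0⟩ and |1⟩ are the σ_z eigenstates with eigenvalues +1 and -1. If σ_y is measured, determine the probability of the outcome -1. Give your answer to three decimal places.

|-y⟩ = (|0⟩ - i|1⟩)/√2, so ⟨-y|ψ⟩ = (8) / (√2·√34).
P = |8|² / 68 = 64/68.

0.941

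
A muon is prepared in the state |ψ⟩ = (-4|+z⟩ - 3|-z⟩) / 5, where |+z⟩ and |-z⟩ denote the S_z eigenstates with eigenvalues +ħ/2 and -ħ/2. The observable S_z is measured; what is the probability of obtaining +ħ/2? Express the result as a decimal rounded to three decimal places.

0.640

The +ħ/2 outcome corresponds to |+z⟩. Its amplitude in |ψ⟩ is -4/5.
P = |-4|² / 25 = 16/25.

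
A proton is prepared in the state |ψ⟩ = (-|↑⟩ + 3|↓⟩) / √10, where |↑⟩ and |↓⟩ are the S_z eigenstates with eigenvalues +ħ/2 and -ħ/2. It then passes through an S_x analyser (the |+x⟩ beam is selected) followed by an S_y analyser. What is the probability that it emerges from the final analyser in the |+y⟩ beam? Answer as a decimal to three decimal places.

0.100

First analyser (S_x): P(|+x⟩) = |⟨+x|ψ⟩|² = 4/20.
After stage 1 the state is |+x⟩; P(|+y⟩) = |⟨+y|+x⟩|² = 1/2.
Joint probability = 4/20 × 1/2 = 0.100.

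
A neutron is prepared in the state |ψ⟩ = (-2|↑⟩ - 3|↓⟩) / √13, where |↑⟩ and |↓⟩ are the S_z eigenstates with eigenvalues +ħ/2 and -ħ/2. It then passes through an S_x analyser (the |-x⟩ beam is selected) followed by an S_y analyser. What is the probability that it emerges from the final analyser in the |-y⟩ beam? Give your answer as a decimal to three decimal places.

0.019

First analyser (S_x): P(|-x⟩) = |⟨-x|ψ⟩|² = 1/26.
After stage 1 the state is |-x⟩; P(|-y⟩) = |⟨-y|-x⟩|² = 1/2.
Joint probability = 1/26 × 1/2 = 0.019.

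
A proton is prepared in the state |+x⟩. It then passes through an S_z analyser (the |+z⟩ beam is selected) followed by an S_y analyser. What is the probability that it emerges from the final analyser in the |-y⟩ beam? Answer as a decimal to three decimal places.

First analyser (S_z): from |+x⟩, P(|+z⟩) = 1/2.
After stage 1 the state is |+z⟩; P(|-y⟩) = |⟨-y|+z⟩|² = 1/2.
Joint probability = 1/2 × 1/2 = 0.250.

0.250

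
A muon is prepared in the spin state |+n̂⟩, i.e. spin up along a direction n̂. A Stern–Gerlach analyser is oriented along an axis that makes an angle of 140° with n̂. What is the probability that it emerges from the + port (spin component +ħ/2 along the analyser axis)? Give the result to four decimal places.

0.1170

For spin-½, the probability of finding spin-up along an axis at angle θ to the initial spin direction is cos²(θ/2); spin-down is sin²(θ/2).
θ = 140°, so P = cos²(70°) ≈ 0.1170.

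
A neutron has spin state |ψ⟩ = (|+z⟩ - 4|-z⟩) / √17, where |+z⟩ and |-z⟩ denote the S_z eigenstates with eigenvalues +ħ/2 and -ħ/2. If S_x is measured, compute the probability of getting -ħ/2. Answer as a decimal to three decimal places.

|-x⟩ = (|+z⟩ - |-z⟩)/√2, so ⟨-x|ψ⟩ = (5) / (√2·√17).
P = |5|² / 34 = 25/34.

0.735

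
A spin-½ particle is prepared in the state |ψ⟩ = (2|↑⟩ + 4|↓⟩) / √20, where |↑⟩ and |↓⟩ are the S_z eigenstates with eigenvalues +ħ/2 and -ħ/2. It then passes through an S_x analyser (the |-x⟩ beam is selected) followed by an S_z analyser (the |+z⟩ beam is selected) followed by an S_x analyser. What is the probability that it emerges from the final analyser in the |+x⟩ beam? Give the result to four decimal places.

0.0250

First analyser (S_x): P(|-x⟩) = |⟨-x|ψ⟩|² = 4/40.
After stage 1 the state is |-x⟩; P(|+z⟩) = |⟨+z|-x⟩|² = 1/2.
After stage 2 the state is |+z⟩; P(|+x⟩) = |⟨+x|+z⟩|² = 1/2.
Joint probability = 4/40 × 1/2 × 1/2 = 0.0250.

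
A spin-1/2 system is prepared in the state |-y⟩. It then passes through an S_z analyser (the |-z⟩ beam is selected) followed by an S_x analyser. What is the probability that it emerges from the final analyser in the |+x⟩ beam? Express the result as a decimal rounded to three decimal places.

0.250

First analyser (S_z): from |-y⟩, P(|-z⟩) = 1/2.
After stage 1 the state is |-z⟩; P(|+x⟩) = |⟨+x|-z⟩|² = 1/2.
Joint probability = 1/2 × 1/2 = 0.250.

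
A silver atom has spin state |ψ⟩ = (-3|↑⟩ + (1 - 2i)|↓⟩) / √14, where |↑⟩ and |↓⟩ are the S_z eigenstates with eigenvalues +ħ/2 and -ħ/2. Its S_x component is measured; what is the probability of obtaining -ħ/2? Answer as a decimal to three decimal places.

|-x⟩ = (|↑⟩ - |↓⟩)/√2, so ⟨-x|ψ⟩ = (-4 + 2i) / (√2·√14).
P = |-4 + 2i|² / 28 = 20/28.

0.714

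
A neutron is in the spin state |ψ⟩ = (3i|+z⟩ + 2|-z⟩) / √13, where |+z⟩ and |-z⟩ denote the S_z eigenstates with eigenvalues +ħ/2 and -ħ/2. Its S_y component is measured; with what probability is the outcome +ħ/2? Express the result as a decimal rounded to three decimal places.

0.038

|+y⟩ = (|+z⟩ + i|-z⟩)/√2, so ⟨+y|ψ⟩ = (i) / (√2·√13).
P = |i|² / 26 = 1/26.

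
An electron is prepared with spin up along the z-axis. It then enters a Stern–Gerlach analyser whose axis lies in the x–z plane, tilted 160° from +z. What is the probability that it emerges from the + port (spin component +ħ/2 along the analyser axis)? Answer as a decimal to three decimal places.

0.030

For spin-½, the probability of finding spin-up along an axis at angle θ to the initial spin direction is cos²(θ/2); spin-down is sin²(θ/2).
θ = 160°, so P = cos²(80°) ≈ 0.030.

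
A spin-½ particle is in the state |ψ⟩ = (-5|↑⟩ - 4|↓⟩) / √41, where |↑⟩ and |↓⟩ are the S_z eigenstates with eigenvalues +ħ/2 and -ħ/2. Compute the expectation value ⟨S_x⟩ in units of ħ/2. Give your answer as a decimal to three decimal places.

⟨σ_x⟩ = 2 Re(a* b)/(|a|²+|b|²) with a = -5, b = -4.
a* b = 20, so ⟨σ_x⟩ = 40/41.
⟨S_x⟩ = (ħ/2)·⟨σ_x⟩.

0.976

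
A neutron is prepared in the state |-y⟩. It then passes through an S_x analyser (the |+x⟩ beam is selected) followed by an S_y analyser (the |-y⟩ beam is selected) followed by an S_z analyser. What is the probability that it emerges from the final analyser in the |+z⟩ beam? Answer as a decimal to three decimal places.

First analyser (S_x): from |-y⟩, P(|+x⟩) = 1/2.
After stage 1 the state is |+x⟩; P(|-y⟩) = |⟨-y|+x⟩|² = 1/2.
After stage 2 the state is |-y⟩; P(|+z⟩) = |⟨+z|-y⟩|² = 1/2.
Joint probability = 1/2 × 1/2 × 1/2 = 0.125.

0.125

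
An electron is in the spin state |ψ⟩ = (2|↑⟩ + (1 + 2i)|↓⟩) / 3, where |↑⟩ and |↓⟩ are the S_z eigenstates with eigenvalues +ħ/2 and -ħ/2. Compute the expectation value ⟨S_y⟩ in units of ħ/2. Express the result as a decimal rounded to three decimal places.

⟨σ_y⟩ = 2 Im(a* b)/(|a|²+|b|²) with a = 2, b = (1 + 2i).
a* b = (2 + 4i), so ⟨σ_y⟩ = 8/9.
⟨S_y⟩ = (ħ/2)·⟨σ_y⟩.

0.889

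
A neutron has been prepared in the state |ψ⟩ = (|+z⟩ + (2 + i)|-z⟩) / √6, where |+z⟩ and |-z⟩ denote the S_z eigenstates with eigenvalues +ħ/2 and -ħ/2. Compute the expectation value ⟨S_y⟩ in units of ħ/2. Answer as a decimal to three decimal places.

⟨σ_y⟩ = 2 Im(a* b)/(|a|²+|b|²) with a = 1, b = (2 + i).
a* b = (2 + i), so ⟨σ_y⟩ = 2/6.
⟨S_y⟩ = (ħ/2)·⟨σ_y⟩.

0.333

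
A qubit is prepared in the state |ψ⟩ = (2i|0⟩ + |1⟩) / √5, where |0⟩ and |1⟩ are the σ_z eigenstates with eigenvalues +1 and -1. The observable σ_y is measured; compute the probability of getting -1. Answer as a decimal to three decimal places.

|-y⟩ = (|0⟩ - i|1⟩)/√2, so ⟨-y|ψ⟩ = (3i) / (√2·√5).
P = |3i|² / 10 = 9/10.

0.900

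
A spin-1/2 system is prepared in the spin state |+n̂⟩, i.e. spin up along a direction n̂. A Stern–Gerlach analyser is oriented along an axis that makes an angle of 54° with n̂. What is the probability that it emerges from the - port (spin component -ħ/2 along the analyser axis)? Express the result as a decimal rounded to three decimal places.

0.206

For spin-½, the probability of finding spin-up along an axis at angle θ to the initial spin direction is cos²(θ/2); spin-down is sin²(θ/2).
θ = 54°, so P = sin²(27°) ≈ 0.206.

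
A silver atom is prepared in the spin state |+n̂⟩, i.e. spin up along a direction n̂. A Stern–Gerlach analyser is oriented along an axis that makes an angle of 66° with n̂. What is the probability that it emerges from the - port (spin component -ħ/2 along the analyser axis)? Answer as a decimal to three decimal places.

For spin-½, the probability of finding spin-up along an axis at angle θ to the initial spin direction is cos²(θ/2); spin-down is sin²(θ/2).
θ = 66°, so P = sin²(33°) ≈ 0.297.

0.297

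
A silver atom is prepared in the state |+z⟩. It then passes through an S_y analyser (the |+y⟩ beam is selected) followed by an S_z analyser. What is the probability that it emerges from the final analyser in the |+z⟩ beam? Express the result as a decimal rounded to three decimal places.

0.250

First analyser (S_y): from |+z⟩, P(|+y⟩) = 1/2.
After stage 1 the state is |+y⟩; P(|+z⟩) = |⟨+z|+y⟩|² = 1/2.
Joint probability = 1/2 × 1/2 = 0.250.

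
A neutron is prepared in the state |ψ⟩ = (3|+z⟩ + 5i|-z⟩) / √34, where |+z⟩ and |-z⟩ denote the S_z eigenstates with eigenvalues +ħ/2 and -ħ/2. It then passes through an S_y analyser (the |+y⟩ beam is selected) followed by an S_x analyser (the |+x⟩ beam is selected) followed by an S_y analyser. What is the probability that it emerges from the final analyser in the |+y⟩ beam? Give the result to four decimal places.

0.2353

First analyser (S_y): P(|+y⟩) = |⟨+y|ψ⟩|² = 64/68.
After stage 1 the state is |+y⟩; P(|+x⟩) = |⟨+x|+y⟩|² = 1/2.
After stage 2 the state is |+x⟩; P(|+y⟩) = |⟨+y|+x⟩|² = 1/2.
Joint probability = 64/68 × 1/2 × 1/2 = 0.2353.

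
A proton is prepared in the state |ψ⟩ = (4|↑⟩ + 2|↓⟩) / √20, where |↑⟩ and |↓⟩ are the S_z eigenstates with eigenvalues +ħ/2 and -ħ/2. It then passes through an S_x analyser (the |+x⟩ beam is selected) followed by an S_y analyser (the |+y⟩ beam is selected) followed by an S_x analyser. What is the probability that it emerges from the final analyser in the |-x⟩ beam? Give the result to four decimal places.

First analyser (S_x): P(|+x⟩) = |⟨+x|ψ⟩|² = 36/40.
After stage 1 the state is |+x⟩; P(|+y⟩) = |⟨+y|+x⟩|² = 1/2.
After stage 2 the state is |+y⟩; P(|-x⟩) = |⟨-x|+y⟩|² = 1/2.
Joint probability = 36/40 × 1/2 × 1/2 = 0.2250.

0.2250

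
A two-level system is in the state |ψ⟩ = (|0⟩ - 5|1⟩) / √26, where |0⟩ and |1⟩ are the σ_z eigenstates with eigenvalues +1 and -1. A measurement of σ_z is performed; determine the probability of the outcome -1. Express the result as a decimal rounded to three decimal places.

0.962

The -1 outcome corresponds to |1⟩. Its amplitude in |ψ⟩ is -5/√26.
P = |-5|² / 26 = 25/26.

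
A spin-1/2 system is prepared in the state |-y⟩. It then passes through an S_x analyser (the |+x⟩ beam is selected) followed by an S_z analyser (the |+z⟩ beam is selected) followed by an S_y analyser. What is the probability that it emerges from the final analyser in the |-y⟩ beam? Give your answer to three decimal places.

First analyser (S_x): from |-y⟩, P(|+x⟩) = 1/2.
After stage 1 the state is |+x⟩; P(|+z⟩) = |⟨+z|+x⟩|² = 1/2.
After stage 2 the state is |+z⟩; P(|-y⟩) = |⟨-y|+z⟩|² = 1/2.
Joint probability = 1/2 × 1/2 × 1/2 = 0.125.

0.125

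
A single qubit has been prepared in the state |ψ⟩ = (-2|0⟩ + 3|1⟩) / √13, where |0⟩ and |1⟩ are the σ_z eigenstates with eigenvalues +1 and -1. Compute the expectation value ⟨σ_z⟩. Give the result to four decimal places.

⟨σ_z⟩ = |a|² - |b|² divided by |a|²+|b|², with a, b the |0⟩, |1⟩ amplitudes.
= (4 - 9)/13 = -5/13.

-0.3846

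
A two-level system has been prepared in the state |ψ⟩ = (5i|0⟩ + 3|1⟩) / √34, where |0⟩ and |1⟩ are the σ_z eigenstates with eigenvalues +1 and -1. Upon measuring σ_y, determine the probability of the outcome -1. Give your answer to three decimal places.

0.941

|-y⟩ = (|0⟩ - i|1⟩)/√2, so ⟨-y|ψ⟩ = (8i) / (√2·√34).
P = |8i|² / 68 = 64/68.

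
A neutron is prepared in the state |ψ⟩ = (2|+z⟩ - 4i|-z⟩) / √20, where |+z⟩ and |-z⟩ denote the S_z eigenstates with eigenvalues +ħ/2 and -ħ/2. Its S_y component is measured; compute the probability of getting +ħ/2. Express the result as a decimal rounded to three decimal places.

0.100

|+y⟩ = (|+z⟩ + i|-z⟩)/√2, so ⟨+y|ψ⟩ = (-2) / (√2·√20).
P = |-2|² / 40 = 4/40.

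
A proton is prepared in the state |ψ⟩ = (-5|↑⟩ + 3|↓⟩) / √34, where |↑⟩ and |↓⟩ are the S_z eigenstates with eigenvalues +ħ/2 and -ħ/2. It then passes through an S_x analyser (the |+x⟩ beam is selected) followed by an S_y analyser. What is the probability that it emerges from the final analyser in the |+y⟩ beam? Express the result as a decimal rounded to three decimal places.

First analyser (S_x): P(|+x⟩) = |⟨+x|ψ⟩|² = 4/68.
After stage 1 the state is |+x⟩; P(|+y⟩) = |⟨+y|+x⟩|² = 1/2.
Joint probability = 4/68 × 1/2 = 0.029.

0.029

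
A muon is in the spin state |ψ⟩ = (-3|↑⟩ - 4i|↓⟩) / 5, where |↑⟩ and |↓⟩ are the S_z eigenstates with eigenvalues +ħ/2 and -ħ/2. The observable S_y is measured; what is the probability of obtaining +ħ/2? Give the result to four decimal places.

|+y⟩ = (|↑⟩ + i|↓⟩)/√2, so ⟨+y|ψ⟩ = (-7) / (√2·5).
P = |-7|² / 50 = 49/50.

0.9800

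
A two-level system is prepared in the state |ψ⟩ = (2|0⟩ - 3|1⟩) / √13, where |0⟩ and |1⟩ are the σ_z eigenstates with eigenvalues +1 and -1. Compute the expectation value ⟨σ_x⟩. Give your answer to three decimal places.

-0.923

⟨σ_x⟩ = 2 Re(a* b)/(|a|²+|b|²) with a = 2, b = -3.
a* b = -6, so ⟨σ_x⟩ = -12/13.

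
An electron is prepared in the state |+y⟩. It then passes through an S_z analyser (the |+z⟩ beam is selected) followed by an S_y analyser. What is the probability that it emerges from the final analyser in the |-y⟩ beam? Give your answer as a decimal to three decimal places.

First analyser (S_z): from |+y⟩, P(|+z⟩) = 1/2.
After stage 1 the state is |+z⟩; P(|-y⟩) = |⟨-y|+z⟩|² = 1/2.
Joint probability = 1/2 × 1/2 = 0.250.

0.250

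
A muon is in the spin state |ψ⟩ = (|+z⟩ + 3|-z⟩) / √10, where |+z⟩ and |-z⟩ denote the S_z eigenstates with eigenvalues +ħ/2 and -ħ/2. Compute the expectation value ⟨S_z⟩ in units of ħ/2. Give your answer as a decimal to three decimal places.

-0.800

⟨σ_z⟩ = |a|² - |b|² divided by |a|²+|b|², with a, b the |+z⟩, |-z⟩ amplitudes.
= (1 - 9)/10 = -8/10.
⟨S_z⟩ = (ħ/2)·⟨σ_z⟩.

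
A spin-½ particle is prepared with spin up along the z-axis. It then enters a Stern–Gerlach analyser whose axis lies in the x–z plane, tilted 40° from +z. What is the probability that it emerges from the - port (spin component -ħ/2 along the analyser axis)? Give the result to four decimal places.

0.1170

For spin-½, the probability of finding spin-up along an axis at angle θ to the initial spin direction is cos²(θ/2); spin-down is sin²(θ/2).
θ = 40°, so P = sin²(20°) ≈ 0.1170.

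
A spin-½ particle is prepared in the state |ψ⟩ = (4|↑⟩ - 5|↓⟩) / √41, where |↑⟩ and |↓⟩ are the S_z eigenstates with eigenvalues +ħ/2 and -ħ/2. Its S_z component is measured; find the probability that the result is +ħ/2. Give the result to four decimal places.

The +ħ/2 outcome corresponds to |↑⟩. Its amplitude in |ψ⟩ is 4/√41.
P = |4|² / 41 = 16/41.

0.3902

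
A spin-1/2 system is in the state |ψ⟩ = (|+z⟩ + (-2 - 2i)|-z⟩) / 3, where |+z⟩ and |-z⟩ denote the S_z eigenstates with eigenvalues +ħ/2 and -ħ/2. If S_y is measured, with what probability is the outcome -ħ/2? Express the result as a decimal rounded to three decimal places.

0.722

|-y⟩ = (|+z⟩ - i|-z⟩)/√2, so ⟨-y|ψ⟩ = (3 - 2i) / (√2·3).
P = |3 - 2i|² / 18 = 13/18.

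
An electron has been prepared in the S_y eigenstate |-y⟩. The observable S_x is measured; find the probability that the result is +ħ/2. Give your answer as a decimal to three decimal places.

In the S_z basis, |-y⟩ = (|↑⟩ - i|↓⟩)/√2 and |+x⟩ = (|↑⟩ + |↓⟩)/√2.
|⟨+x|-y⟩|² = 1/2.

0.500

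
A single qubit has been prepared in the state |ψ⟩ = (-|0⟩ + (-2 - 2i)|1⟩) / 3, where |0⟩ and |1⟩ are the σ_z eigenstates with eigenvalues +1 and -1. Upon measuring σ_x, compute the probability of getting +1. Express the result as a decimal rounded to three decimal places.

|+x⟩ = (|0⟩ + |1⟩)/√2, so ⟨+x|ψ⟩ = (-3 - 2i) / (√2·3).
P = |-3 - 2i|² / 18 = 13/18.

0.722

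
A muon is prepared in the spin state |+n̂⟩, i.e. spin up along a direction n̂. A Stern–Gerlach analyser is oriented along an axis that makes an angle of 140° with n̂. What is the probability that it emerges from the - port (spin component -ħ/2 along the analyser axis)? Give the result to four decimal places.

0.8830

For spin-½, the probability of finding spin-up along an axis at angle θ to the initial spin direction is cos²(θ/2); spin-down is sin²(θ/2).
θ = 140°, so P = sin²(70°) ≈ 0.8830.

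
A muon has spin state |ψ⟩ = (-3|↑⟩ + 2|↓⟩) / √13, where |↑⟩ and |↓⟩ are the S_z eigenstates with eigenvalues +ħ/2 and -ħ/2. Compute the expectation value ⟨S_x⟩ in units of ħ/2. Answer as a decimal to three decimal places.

-0.923

⟨σ_x⟩ = 2 Re(a* b)/(|a|²+|b|²) with a = -3, b = 2.
a* b = -6, so ⟨σ_x⟩ = -12/13.
⟨S_x⟩ = (ħ/2)·⟨σ_x⟩.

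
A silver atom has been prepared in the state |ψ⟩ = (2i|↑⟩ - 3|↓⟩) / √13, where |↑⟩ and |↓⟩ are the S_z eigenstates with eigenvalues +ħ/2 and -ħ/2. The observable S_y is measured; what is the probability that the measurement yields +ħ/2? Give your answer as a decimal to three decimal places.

0.962

|+y⟩ = (|↑⟩ + i|↓⟩)/√2, so ⟨+y|ψ⟩ = (5i) / (√2·√13).
P = |5i|² / 26 = 25/26.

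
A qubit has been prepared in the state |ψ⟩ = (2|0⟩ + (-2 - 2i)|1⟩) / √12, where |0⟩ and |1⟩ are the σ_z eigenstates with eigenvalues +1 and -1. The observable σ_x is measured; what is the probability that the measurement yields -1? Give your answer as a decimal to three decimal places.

0.833

|-x⟩ = (|0⟩ - |1⟩)/√2, so ⟨-x|ψ⟩ = (4 + 2i) / (√2·√12).
P = |4 + 2i|² / 24 = 20/24.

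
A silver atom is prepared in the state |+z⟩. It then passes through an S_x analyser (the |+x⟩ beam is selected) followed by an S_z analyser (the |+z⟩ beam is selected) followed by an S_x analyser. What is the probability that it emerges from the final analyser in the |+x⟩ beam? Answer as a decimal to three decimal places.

0.125

First analyser (S_x): from |+z⟩, P(|+x⟩) = 1/2.
After stage 1 the state is |+x⟩; P(|+z⟩) = |⟨+z|+x⟩|² = 1/2.
After stage 2 the state is |+z⟩; P(|+x⟩) = |⟨+x|+z⟩|² = 1/2.
Joint probability = 1/2 × 1/2 × 1/2 = 0.125.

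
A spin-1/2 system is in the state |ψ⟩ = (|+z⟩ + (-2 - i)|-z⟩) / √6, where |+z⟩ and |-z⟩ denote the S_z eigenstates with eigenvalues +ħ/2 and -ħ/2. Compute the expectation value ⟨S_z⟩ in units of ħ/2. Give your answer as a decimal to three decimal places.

⟨σ_z⟩ = |a|² - |b|² divided by |a|²+|b|², with a, b the |+z⟩, |-z⟩ amplitudes.
= (1 - 5)/6 = -4/6.
⟨S_z⟩ = (ħ/2)·⟨σ_z⟩.

-0.667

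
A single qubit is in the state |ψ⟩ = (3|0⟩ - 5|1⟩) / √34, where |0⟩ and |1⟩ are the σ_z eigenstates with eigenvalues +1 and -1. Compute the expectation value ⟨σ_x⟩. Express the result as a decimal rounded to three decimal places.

-0.882

⟨σ_x⟩ = 2 Re(a* b)/(|a|²+|b|²) with a = 3, b = -5.
a* b = -15, so ⟨σ_x⟩ = -30/34.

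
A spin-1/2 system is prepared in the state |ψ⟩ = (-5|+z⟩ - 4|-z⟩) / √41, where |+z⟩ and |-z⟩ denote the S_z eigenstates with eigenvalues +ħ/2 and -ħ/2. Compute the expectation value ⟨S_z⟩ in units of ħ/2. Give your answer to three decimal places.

0.220

⟨σ_z⟩ = |a|² - |b|² divided by |a|²+|b|², with a, b the |+z⟩, |-z⟩ amplitudes.
= (25 - 16)/41 = 9/41.
⟨S_z⟩ = (ħ/2)·⟨σ_z⟩.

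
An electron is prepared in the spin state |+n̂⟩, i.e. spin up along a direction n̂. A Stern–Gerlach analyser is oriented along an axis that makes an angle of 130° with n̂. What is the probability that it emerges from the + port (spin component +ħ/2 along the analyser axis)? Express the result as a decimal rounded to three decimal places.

For spin-½, the probability of finding spin-up along an axis at angle θ to the initial spin direction is cos²(θ/2); spin-down is sin²(θ/2).
θ = 130°, so P = cos²(65°) ≈ 0.179.

0.179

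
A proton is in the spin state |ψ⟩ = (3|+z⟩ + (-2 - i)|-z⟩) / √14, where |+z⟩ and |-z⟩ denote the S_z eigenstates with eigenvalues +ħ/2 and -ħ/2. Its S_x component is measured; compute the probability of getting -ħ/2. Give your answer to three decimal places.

0.929

|-x⟩ = (|+z⟩ - |-z⟩)/√2, so ⟨-x|ψ⟩ = (5 + i) / (√2·√14).
P = |5 + i|² / 28 = 26/28.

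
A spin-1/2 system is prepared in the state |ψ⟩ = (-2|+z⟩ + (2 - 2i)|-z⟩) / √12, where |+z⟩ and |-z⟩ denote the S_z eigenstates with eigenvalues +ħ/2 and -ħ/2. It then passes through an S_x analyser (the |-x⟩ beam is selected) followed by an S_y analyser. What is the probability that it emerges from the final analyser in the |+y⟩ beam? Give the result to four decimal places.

0.4167

First analyser (S_x): P(|-x⟩) = |⟨-x|ψ⟩|² = 20/24.
After stage 1 the state is |-x⟩; P(|+y⟩) = |⟨+y|-x⟩|² = 1/2.
Joint probability = 20/24 × 1/2 = 0.4167.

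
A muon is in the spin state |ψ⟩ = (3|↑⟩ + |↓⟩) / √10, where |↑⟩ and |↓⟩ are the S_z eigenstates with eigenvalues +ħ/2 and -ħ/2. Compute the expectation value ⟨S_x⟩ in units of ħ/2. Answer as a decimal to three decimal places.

⟨σ_x⟩ = 2 Re(a* b)/(|a|²+|b|²) with a = 3, b = 1.
a* b = 3, so ⟨σ_x⟩ = 6/10.
⟨S_x⟩ = (ħ/2)·⟨σ_x⟩.

0.600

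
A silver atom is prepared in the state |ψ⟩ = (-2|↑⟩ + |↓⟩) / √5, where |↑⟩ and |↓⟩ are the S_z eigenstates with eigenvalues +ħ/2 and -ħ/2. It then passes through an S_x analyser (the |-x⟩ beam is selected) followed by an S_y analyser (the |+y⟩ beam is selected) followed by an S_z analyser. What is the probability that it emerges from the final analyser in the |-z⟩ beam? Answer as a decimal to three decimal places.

0.225

First analyser (S_x): P(|-x⟩) = |⟨-x|ψ⟩|² = 9/10.
After stage 1 the state is |-x⟩; P(|+y⟩) = |⟨+y|-x⟩|² = 1/2.
After stage 2 the state is |+y⟩; P(|-z⟩) = |⟨-z|+y⟩|² = 1/2.
Joint probability = 9/10 × 1/2 × 1/2 = 0.225.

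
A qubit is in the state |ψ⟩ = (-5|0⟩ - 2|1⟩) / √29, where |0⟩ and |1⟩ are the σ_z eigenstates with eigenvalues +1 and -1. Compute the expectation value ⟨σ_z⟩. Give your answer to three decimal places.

⟨σ_z⟩ = |a|² - |b|² divided by |a|²+|b|², with a, b the |0⟩, |1⟩ amplitudes.
= (25 - 4)/29 = 21/29.

0.724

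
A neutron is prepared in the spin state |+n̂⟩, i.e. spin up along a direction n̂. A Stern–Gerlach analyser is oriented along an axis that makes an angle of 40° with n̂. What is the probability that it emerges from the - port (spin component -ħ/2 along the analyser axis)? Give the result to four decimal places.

For spin-½, the probability of finding spin-up along an axis at angle θ to the initial spin direction is cos²(θ/2); spin-down is sin²(θ/2).
θ = 40°, so P = sin²(20°) ≈ 0.1170.

0.1170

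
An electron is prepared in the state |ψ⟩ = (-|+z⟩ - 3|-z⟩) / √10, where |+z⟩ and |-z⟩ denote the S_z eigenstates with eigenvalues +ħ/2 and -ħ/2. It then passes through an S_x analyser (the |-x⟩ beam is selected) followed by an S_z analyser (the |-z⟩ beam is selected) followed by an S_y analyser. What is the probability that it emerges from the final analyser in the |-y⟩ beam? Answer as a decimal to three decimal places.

0.050

First analyser (S_x): P(|-x⟩) = |⟨-x|ψ⟩|² = 4/20.
After stage 1 the state is |-x⟩; P(|-z⟩) = |⟨-z|-x⟩|² = 1/2.
After stage 2 the state is |-z⟩; P(|-y⟩) = |⟨-y|-z⟩|² = 1/2.
Joint probability = 4/20 × 1/2 × 1/2 = 0.050.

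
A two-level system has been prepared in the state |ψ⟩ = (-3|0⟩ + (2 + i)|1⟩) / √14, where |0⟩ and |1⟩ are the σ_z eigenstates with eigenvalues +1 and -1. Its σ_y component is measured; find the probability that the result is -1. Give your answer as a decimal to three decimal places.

|-y⟩ = (|0⟩ - i|1⟩)/√2, so ⟨-y|ψ⟩ = (-4 + 2i) / (√2·√14).
P = |-4 + 2i|² / 28 = 20/28.

0.714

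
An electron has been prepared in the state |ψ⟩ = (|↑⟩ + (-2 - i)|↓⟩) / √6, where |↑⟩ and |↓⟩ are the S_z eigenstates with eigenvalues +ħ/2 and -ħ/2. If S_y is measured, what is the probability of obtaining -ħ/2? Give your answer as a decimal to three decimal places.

|-y⟩ = (|↑⟩ - i|↓⟩)/√2, so ⟨-y|ψ⟩ = (2 - 2i) / (√2·√6).
P = |2 - 2i|² / 12 = 8/12.

0.667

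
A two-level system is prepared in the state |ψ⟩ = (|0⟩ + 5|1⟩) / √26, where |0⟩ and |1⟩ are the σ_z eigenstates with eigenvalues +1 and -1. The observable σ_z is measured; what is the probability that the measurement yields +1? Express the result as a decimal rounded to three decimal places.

0.038

The +1 outcome corresponds to |0⟩. Its amplitude in |ψ⟩ is 1/√26.
P = |1|² / 26 = 1/26.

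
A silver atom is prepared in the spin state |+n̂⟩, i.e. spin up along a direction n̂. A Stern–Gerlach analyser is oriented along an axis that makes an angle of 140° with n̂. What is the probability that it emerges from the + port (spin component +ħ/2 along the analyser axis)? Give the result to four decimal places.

0.1170

For spin-½, the probability of finding spin-up along an axis at angle θ to the initial spin direction is cos²(θ/2); spin-down is sin²(θ/2).
θ = 140°, so P = cos²(70°) ≈ 0.1170.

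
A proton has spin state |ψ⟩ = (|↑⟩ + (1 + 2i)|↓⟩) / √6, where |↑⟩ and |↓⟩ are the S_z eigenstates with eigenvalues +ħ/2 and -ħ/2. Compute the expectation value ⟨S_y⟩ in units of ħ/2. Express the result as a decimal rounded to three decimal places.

0.667

⟨σ_y⟩ = 2 Im(a* b)/(|a|²+|b|²) with a = 1, b = (1 + 2i).
a* b = (1 + 2i), so ⟨σ_y⟩ = 4/6.
⟨S_y⟩ = (ħ/2)·⟨σ_y⟩.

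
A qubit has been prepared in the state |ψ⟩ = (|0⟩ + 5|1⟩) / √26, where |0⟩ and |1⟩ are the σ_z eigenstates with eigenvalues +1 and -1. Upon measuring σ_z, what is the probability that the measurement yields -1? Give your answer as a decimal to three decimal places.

0.962

The -1 outcome corresponds to |1⟩. Its amplitude in |ψ⟩ is 5/√26.
P = |5|² / 26 = 25/26.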